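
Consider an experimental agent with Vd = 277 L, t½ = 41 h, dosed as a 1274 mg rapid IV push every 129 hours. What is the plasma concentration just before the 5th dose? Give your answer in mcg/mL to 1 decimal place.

f = (1/2)^(τ/t½) = (1/2)^(129/41) ≈ 0.1129.
C₀ = D/Vd = 1274/277 ≈ 4.599 mcg/mL.
Before the 5th dose, 4 doses have been given. Superposition: Cmin = C₀·(f + f² + … + f^4).
≈ 4.599 × (0.1129 + 0.0127 + 0.0014 + 0.0002) ≈ 4.599 × 0.1272 ≈ 0.585 mcg/mL.

0.6 mcg/mL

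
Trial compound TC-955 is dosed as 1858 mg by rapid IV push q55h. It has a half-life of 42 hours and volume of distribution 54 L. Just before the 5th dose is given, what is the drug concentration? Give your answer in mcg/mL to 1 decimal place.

f = (1/2)^(τ/t½) = (1/2)^(55/42) ≈ 0.4035.
C₀ = D/Vd = 1858/54 ≈ 34.407 mcg/mL.
Before the 5th dose, 4 doses have been given. Superposition: Cmin = C₀·(f + f² + … + f^4).
≈ 34.407 × (0.4035 + 0.1628 + 0.0657 + 0.0265) ≈ 34.407 × 0.6585 ≈ 22.657 mcg/mL.

22.7 mcg/mL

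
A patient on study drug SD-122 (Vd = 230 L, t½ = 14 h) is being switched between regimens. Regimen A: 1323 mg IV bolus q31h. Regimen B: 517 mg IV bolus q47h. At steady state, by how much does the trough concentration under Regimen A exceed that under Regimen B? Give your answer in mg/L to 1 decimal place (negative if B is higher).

Regimen A: f = (1/2)^(31/14) ≈ 0.2155; Cmin,ss = (1323/230)·f/(1−f) ≈ 1.580 mg/L.
Regimen B: f = (1/2)^(47/14) ≈ 0.0976; Cmin,ss = (517/230)·f/(1−f) ≈ 0.243 mg/L.
Difference ≈ 1.580 − 0.243 ≈ 1.337 mg/L.

1.3 mg/L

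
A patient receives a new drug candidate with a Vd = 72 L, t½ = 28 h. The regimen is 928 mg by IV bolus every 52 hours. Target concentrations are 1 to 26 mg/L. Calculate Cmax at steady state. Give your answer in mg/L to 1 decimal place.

17.8 mg/L

k = ln2/t½ = ln2/28 ≈ 0.024755 h⁻¹; fraction remaining f = e^(−kτ) = e^(−0.024755×52) ≈ 0.2760.
Accumulation ratio R = 1/(1 − f) ≈ 1/0.7240 ≈ 1.3812.
Single-dose peak C₀ = D/Vd = 928/72 ≈ 12.889 mg/L.
Steady-state peak Cmax,ss = C₀·R ≈ 12.889 × 1.3812 ≈ 17.802 mg/L.
Peak 17.8 mg/L vs MTC 26 mg/L: below toxic threshold.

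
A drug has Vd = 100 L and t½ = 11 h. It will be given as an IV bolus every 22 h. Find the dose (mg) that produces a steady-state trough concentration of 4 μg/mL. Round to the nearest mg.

τ/t½ = 22/11 ≈ 2, so f = (1/2)^(22/11) ≈ 0.250000.
Cmin,ss = (D/Vd)·f/(1−f), so D = Cmin,ss·Vd·(1−f)/f.
D = 4 × 100 × (1−f)/f ≈ 4 × 100 × 3.00000 ≈ 1200.00 mg.

1200 mg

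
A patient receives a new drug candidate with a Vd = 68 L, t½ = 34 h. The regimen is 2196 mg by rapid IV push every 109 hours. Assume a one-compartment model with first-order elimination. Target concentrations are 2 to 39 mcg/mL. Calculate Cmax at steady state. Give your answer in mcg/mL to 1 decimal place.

36.2 mcg/mL

k = ln2/t½ = ln2/34 ≈ 0.020387 h⁻¹; fraction remaining f = e^(−kτ) = e^(−0.020387×109) ≈ 0.1084.
At steady state, accumulation factor R = 1/(1 − e^(−kτ)) ≈ 1.1216.
Single-dose peak C₀ = D/Vd = 2196/68 ≈ 32.294 mcg/mL.
Steady-state peak Cmax,ss = C₀·R ≈ 32.294 × 1.1216 ≈ 36.221 mcg/mL.
Peak 36.2 mcg/mL vs MTC 39 mcg/mL: below toxic threshold.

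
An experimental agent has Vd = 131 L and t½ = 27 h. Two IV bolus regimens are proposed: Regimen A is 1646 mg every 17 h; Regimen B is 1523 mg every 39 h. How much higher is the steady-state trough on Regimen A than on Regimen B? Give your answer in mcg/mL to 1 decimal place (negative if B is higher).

16.2 mcg/mL

Regimen A: f = (1/2)^(17/27) ≈ 0.6463; Cmin,ss = (1646/131)·f/(1−f) ≈ 22.959 mcg/mL.
Regimen B: f = (1/2)^(39/27) ≈ 0.3674; Cmin,ss = (1523/131)·f/(1−f) ≈ 6.752 mcg/mL.
Difference ≈ 22.959 − 6.752 ≈ 16.207 mcg/mL.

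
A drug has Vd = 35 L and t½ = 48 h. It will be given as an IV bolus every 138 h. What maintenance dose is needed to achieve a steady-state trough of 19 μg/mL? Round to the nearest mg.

τ/t½ = 138/48 ≈ 2.875, so f = (1/2)^(138/48) ≈ 0.136313.
Cmin,ss = (D/Vd)·f/(1−f), so D = Cmin,ss·Vd·(1−f)/f.
D = 19 × 35 × (1−f)/f ≈ 19 × 35 × 6.33606 ≈ 4213.48 mg.

4213 mg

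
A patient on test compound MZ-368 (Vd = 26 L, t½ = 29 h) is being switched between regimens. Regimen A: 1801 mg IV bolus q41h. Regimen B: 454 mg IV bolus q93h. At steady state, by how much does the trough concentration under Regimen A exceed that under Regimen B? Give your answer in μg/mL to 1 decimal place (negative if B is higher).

39.5 μg/mL

Regimen A: f = (1/2)^(41/29) ≈ 0.3753; Cmin,ss = (1801/26)·f/(1−f) ≈ 41.615 μg/mL.
Regimen B: f = (1/2)^(93/29) ≈ 0.1083; Cmin,ss = (454/26)·f/(1−f) ≈ 2.121 μg/mL.
Difference ≈ 41.615 − 2.121 ≈ 39.494 μg/mL.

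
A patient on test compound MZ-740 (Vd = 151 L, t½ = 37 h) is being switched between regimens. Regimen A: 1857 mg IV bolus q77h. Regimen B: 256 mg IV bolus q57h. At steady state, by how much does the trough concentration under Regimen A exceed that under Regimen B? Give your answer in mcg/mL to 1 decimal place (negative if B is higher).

2.9 mcg/mL

Regimen A: f = (1/2)^(77/37) ≈ 0.2363; Cmin,ss = (1857/151)·f/(1−f) ≈ 3.805 mcg/mL.
Regimen B: f = (1/2)^(57/37) ≈ 0.3438; Cmin,ss = (256/151)·f/(1−f) ≈ 0.888 mcg/mL.
Difference ≈ 3.805 − 0.888 ≈ 2.917 mcg/mL.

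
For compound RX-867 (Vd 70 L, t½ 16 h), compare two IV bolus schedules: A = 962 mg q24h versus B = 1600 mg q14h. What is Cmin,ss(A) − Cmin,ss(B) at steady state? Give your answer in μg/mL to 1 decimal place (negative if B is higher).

Regimen A: f = (1/2)^(24/16) ≈ 0.3536; Cmin,ss = (962/70)·f/(1−f) ≈ 7.518 μg/mL.
Regimen B: f = (1/2)^(14/16) ≈ 0.5453; Cmin,ss = (1600/70)·f/(1−f) ≈ 27.411 μg/mL.
Difference ≈ 7.518 − 27.411 ≈ -19.893 μg/mL.

-19.9 μg/mL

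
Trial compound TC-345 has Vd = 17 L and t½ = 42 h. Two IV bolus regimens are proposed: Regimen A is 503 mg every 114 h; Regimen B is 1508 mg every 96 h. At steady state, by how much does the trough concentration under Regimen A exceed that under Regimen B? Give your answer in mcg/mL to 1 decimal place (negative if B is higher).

Regimen A: f = (1/2)^(114/42) ≈ 0.1524; Cmin,ss = (503/17)·f/(1−f) ≈ 5.320 mcg/mL.
Regimen B: f = (1/2)^(96/42) ≈ 0.2051; Cmin,ss = (1508/17)·f/(1−f) ≈ 22.888 mcg/mL.
Difference ≈ 5.320 − 22.888 ≈ -17.568 mcg/mL.

-17.6 mcg/mL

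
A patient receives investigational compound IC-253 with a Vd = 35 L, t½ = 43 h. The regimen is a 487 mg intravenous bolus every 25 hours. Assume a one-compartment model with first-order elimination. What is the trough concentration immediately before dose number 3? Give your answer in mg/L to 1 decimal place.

f = (1/2)^(τ/t½) = (1/2)^(25/43) ≈ 0.6683.
C₀ = D/Vd = 487/35 ≈ 13.914 mg/L.
Before the 3rd dose, 2 doses have been given. Superposition: Cmin = C₀·(f + f²).
≈ 13.914 × (0.6683 + 0.4466) ≈ 13.914 × 1.1149 ≈ 15.513 mg/L.

15.5 mg/L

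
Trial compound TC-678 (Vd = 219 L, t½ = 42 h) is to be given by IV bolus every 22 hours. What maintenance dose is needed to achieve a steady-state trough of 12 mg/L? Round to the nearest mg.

1150 mg

τ/t½ = 22/42 ≈ 0.52381, so f = (1/2)^(22/42) ≈ 0.695533.
Cmin,ss = (D/Vd)·f/(1−f), so D = Cmin,ss·Vd·(1−f)/f.
D = 12 × 219 × (1−f)/f ≈ 12 × 219 × 0.43775 ≈ 1150.41 mg.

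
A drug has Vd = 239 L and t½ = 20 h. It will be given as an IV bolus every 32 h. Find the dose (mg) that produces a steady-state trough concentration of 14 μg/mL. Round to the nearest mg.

τ/t½ = 32/20 ≈ 1.6, so f = (1/2)^(32/20) ≈ 0.329877.
Cmin,ss = (D/Vd)·f/(1−f), so D = Cmin,ss·Vd·(1−f)/f.
D = 14 × 239 × (1−f)/f ≈ 14 × 239 × 2.03143 ≈ 6797.16 mg.

6797 mg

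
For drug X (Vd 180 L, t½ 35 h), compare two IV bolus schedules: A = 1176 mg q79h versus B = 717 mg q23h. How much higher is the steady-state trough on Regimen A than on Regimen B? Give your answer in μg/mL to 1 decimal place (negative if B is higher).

Regimen A: f = (1/2)^(79/35) ≈ 0.2092; Cmin,ss = (1176/180)·f/(1−f) ≈ 1.728 μg/mL.
Regimen B: f = (1/2)^(23/35) ≈ 0.6341; Cmin,ss = (717/180)·f/(1−f) ≈ 6.903 μg/mL.
Difference ≈ 1.728 − 6.903 ≈ -5.175 μg/mL.

-5.2 μg/mL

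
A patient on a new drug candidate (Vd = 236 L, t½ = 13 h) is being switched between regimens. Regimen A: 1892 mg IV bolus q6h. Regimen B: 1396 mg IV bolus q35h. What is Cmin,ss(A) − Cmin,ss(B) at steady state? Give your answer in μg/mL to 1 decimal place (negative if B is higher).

Regimen A: f = (1/2)^(6/13) ≈ 0.7262; Cmin,ss = (1892/236)·f/(1−f) ≈ 21.263 μg/mL.
Regimen B: f = (1/2)^(35/13) ≈ 0.1547; Cmin,ss = (1396/236)·f/(1−f) ≈ 1.083 μg/mL.
Difference ≈ 21.263 − 1.083 ≈ 20.180 μg/mL.

20.2 μg/mL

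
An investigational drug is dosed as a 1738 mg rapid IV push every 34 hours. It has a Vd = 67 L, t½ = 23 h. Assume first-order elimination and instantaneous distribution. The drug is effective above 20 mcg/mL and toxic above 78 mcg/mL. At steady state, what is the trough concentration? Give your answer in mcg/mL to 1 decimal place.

14.5 mcg/mL

k = ln2/t½ = ln2/23 ≈ 0.030137 h⁻¹; fraction remaining f = e^(−kτ) = e^(−0.030137×34) ≈ 0.3589.
Each bolus raises the concentration by D/Vd = 1738/67 ≈ 25.940 mcg/mL.
Steady-state trough Cmin,ss = C₀·f/(1−f) ≈ 25.940 × 0.3589/0.6411 ≈ 14.522 mcg/mL.
Trough 14.5 mcg/mL vs MEC 20 mcg/mL: subtherapeutic.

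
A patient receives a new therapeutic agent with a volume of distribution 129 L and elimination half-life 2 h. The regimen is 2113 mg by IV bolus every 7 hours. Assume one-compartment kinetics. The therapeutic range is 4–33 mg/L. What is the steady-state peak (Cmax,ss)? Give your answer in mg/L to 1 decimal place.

18.0 mg/L

Over one 7-h interval, 7/2 ≈ 3.5 half-lives elapse, leaving f ≈ 0.0884 of each dose.
At steady state, accumulation factor R = 1/(1 − e^(−kτ)) ≈ 1.0970.
Each bolus raises the concentration by D/Vd = 2113/129 ≈ 16.380 mg/L.
Steady-state peak Cmax,ss = C₀·R ≈ 16.380 × 1.0970 ≈ 17.969 mg/L.
Peak 18.0 mg/L vs MTC 33 mg/L: below toxic threshold.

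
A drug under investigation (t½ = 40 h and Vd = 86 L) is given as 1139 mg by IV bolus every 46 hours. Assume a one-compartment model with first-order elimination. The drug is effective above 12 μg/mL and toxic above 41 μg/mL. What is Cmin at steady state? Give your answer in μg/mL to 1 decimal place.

10.9 μg/mL

τ/t½ = 46/40 ≈ 1.15, so fraction remaining f = (1/2)^(46/40) ≈ 0.4506.
Each bolus raises the concentration by D/Vd = 1139/86 ≈ 13.244 μg/mL.
Steady-state trough Cmin,ss = C₀·f/(1−f) ≈ 13.244 × 0.4506/0.5494 ≈ 10.862 μg/mL.
Trough 10.9 μg/mL vs MEC 12 μg/mL: subtherapeutic.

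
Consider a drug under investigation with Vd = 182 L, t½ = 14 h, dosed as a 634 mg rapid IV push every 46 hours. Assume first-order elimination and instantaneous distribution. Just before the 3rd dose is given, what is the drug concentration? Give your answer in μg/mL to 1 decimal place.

f = (1/2)^(τ/t½) = (1/2)^(46/14) ≈ 0.1025.
C₀ = D/Vd = 634/182 ≈ 3.484 μg/mL.
Before the 3rd dose, 2 doses have been given. Superposition: Cmin = C₀·(f + f²).
≈ 3.484 × (0.1025 + 0.0105) ≈ 3.484 × 0.1130 ≈ 0.394 μg/mL.

0.4 μg/mL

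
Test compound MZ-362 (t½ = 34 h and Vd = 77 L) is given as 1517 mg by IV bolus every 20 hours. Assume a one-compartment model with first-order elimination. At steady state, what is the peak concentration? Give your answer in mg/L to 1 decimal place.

k = ln2/t½ = ln2/34 ≈ 0.020387 h⁻¹; fraction remaining f = e^(−kτ) = e^(−0.020387×20) ≈ 0.6652.
Accumulation ratio R = 1/(1 − f) ≈ 1/0.3348 ≈ 2.9869.
Each bolus raises the concentration by D/Vd = 1517/77 ≈ 19.701 mg/L.
Steady-state peak Cmax,ss = C₀·R ≈ 19.701 × 2.9869 ≈ 58.845 mg/L.

58.8 mg/L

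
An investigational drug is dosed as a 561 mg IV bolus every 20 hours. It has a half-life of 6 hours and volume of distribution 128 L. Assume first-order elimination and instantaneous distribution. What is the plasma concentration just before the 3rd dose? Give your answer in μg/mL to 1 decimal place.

f = (1/2)^(τ/t½) = (1/2)^(20/6) ≈ 0.0992.
C₀ = D/Vd = 561/128 ≈ 4.383 μg/mL.
Before the 3rd dose, 2 doses have been given. Superposition: Cmin = C₀·(f + f²).
≈ 4.383 × (0.0992 + 0.0098) ≈ 4.383 × 0.1090 ≈ 0.478 μg/mL.

0.5 μg/mL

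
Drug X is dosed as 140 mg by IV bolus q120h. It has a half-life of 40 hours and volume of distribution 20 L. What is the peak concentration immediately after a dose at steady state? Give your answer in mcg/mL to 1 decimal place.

8.0 mcg/mL

The dosing interval is 3 half-lives, so f = 2^(−3) = 0.125.
At steady state, R = 1/(1 − 0.125) = 8/7.
Single-dose peak C₀ = D/Vd = 140/20 = 7 mcg/mL.
Steady-state peak Cmax,ss = C₀·R = 7 × 8/7 ≈ 8.000 mcg/mL.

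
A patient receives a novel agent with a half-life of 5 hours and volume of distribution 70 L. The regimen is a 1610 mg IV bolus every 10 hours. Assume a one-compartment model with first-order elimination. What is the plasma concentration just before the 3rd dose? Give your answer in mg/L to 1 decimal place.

f = (1/2)^(τ/t½) = (1/2)^(10/5) ≈ 0.2500.
C₀ = D/Vd = 1610/70 ≈ 23.000 mg/L.
Before the 3rd dose, 2 doses have been given. Superposition: Cmin = C₀·(f + f²).
≈ 23.000 × (0.2500 + 0.0625) ≈ 23.000 × 0.3125 ≈ 7.188 mg/L.

7.2 mg/L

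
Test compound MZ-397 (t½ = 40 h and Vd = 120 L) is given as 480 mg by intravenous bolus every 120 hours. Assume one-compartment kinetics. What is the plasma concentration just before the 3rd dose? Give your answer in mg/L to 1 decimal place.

f = (1/2)^(τ/t½) = (1/2)^(120/40) ≈ 0.1250.
C₀ = D/Vd = 480/120 ≈ 4.000 mg/L.
Before the 3rd dose, 2 doses have been given. Superposition: Cmin = C₀·(f + f²).
≈ 4.000 × (0.1250 + 0.0156) ≈ 4.000 × 0.1406 ≈ 0.562 mg/L.

0.6 mg/L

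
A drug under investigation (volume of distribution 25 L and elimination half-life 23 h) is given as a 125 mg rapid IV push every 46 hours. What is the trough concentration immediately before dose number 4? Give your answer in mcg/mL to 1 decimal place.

f = (1/2)^(τ/t½) = (1/2)^(46/23) ≈ 0.2500.
C₀ = D/Vd = 125/25 ≈ 5.000 mcg/mL.
Before the 4th dose, 3 doses have been given. Superposition: Cmin = C₀·(f + f² + … + f^3).
≈ 5.000 × (0.2500 + 0.0625 + 0.0156) ≈ 5.000 × 0.3281 ≈ 1.641 mcg/mL.

1.6 mcg/mL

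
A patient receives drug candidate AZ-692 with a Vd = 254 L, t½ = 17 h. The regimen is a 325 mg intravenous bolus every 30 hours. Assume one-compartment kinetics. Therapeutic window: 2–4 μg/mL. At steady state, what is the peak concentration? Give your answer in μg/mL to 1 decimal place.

1.8 μg/mL

τ/t½ = 30/17 ≈ 1.7647, so fraction remaining f = (1/2)^(30/17) ≈ 0.2943.
Accumulation ratio R = 1/(1 − f) ≈ 1/0.7057 ≈ 1.4170.
Each bolus raises the concentration by D/Vd = 325/254 ≈ 1.280 μg/mL.
Cmax,ss = C₀/(1 − f) ≈ 1.280/0.7057 ≈ 1.814 μg/mL.
Peak 1.8 μg/mL vs MTC 4 μg/mL: below toxic threshold.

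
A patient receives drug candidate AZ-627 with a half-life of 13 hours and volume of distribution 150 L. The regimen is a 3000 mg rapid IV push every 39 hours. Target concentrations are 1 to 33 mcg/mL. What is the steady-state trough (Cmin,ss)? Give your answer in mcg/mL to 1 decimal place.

The dosing interval is 3 half-lives, so f = 2^(−3) = 0.125.
Accumulation ratio R = 1/(1 − f) = 1/0.875 = 8/7.
Single-dose peak C₀ = D/Vd = 3000/150 = 20 mcg/mL.
Steady-state peak Cmax,ss = C₀·R = 20 × 8/7 ≈ 22.857 mcg/mL.
Steady-state trough Cmin,ss = Cmax,ss·f ≈ 22.857 × 0.125 ≈ 2.857 mcg/mL.
Trough 2.9 mcg/mL vs MEC 1 mcg/mL: adequate.

2.9 mcg/mL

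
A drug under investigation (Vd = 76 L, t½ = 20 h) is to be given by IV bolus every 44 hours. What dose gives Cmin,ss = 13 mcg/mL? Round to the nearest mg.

3552 mg

τ/t½ = 44/20 ≈ 2.2, so f = (1/2)^(44/20) ≈ 0.217638.
Cmin,ss = (D/Vd)·f/(1−f), so D = Cmin,ss·Vd·(1−f)/f.
D = 13 × 76 × (1−f)/f ≈ 13 × 76 × 3.59479 ≈ 3551.65 mg.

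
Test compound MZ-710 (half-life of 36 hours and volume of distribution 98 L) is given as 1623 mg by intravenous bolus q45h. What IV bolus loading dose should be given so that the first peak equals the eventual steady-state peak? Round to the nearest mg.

2800 mg

f = (1/2)^(45/36) ≈ 0.420448; accumulation ratio R = 1/(1−f) ≈ 1.72547.
Loading dose to hit Cmax,ss on first dose: D_load = D_maint·R ≈ 1623 × 1.72547 ≈ 2800.44 mg.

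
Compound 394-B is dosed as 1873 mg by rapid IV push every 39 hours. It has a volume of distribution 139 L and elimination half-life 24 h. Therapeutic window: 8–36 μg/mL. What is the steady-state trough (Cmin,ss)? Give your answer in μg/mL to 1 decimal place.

6.5 μg/mL

Over one 39-h interval, 39/24 ≈ 1.625 half-lives elapse, leaving f ≈ 0.3242 of each dose.
At steady state, accumulation factor R = 1/(1 − e^(−kτ)) ≈ 1.4797.
Single-dose peak C₀ = D/Vd = 1873/139 ≈ 13.475 μg/mL.
Steady-state peak Cmax,ss = C₀·R ≈ 13.475 × 1.4797 ≈ 19.939 μg/mL.
Steady-state trough Cmin,ss = Cmax,ss·f ≈ 19.939 × 0.3242 ≈ 6.464 μg/mL.
Trough 6.5 μg/mL vs MEC 8 μg/mL: subtherapeutic.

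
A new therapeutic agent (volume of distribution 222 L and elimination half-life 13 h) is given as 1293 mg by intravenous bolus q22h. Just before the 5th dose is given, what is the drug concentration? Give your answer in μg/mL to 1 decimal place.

2.6 μg/mL

f = (1/2)^(τ/t½) = (1/2)^(22/13) ≈ 0.3094.
C₀ = D/Vd = 1293/222 ≈ 5.824 μg/mL.
Before the 5th dose, 4 doses have been given. Superposition: Cmin = C₀·(f + f² + … + f^4).
≈ 5.824 × (0.3094 + 0.0957 + 0.0296 + 0.0092) ≈ 5.824 × 0.4439 ≈ 2.585 μg/mL.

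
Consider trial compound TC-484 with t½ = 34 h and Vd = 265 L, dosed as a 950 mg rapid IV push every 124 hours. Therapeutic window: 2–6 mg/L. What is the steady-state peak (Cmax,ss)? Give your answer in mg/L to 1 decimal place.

3.9 mg/L

Over one 124-h interval, 124/34 ≈ 3.6471 half-lives elapse, leaving f ≈ 0.0798 of each dose.
Accumulation ratio R = 1/(1 − f) ≈ 1/0.9202 ≈ 1.0867.
Each bolus raises the concentration by D/Vd = 950/265 ≈ 3.585 mg/L.
Steady-state peak Cmax,ss = C₀·R ≈ 3.585 × 1.0867 ≈ 3.896 mg/L.
Peak 3.9 mg/L vs MTC 6 mg/L: below toxic threshold.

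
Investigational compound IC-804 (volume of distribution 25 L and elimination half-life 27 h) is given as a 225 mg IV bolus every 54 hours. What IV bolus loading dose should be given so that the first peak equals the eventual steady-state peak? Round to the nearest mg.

300 mg

f = (1/2)^(54/27) ≈ 0.250000; accumulation ratio R = 1/(1−f) ≈ 1.33333.
Loading dose to hit Cmax,ss on first dose: D_load = D_maint·R ≈ 225 × 1.33333 ≈ 300.00 mg.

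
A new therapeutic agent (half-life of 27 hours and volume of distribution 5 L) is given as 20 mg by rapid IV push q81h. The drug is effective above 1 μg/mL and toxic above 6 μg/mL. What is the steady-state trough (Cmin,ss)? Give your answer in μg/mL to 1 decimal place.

0.6 μg/mL

τ = 81 h = 3 half-lives, so f = (1/2)^3 = 0.125.
At steady state, R = 1/(1 − 0.125) = 8/7.
Single-dose peak C₀ = D/Vd = 20/5 = 4 μg/mL.
Steady-state peak Cmax,ss = C₀·R = 4 × 8/7 ≈ 4.571 μg/mL.
Steady-state trough Cmin,ss = Cmax,ss·f ≈ 4.571 × 0.125 ≈ 0.571 μg/mL.
Trough 0.6 μg/mL vs MEC 1 μg/mL: subtherapeutic.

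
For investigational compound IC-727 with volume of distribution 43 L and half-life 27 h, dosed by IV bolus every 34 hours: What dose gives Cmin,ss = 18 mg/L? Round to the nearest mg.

τ/t½ = 34/27 ≈ 1.2593, so f = (1/2)^(34/27) ≈ 0.417758.
Cmin,ss = (D/Vd)·f/(1−f), so D = Cmin,ss·Vd·(1−f)/f.
D = 18 × 43 × (1−f)/f ≈ 18 × 43 × 1.39373 ≈ 1078.75 mg.

1079 mg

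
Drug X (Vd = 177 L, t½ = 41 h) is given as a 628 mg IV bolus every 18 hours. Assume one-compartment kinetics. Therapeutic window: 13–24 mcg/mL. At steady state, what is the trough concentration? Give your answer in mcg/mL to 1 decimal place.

10.0 mcg/mL

τ/t½ = 18/41 ≈ 0.43902, so fraction remaining f = (1/2)^(18/41) ≈ 0.7376.
Accumulation ratio R = 1/(1 − f) ≈ 1/0.2624 ≈ 3.8110.
Each bolus raises the concentration by D/Vd = 628/177 ≈ 3.548 mcg/mL.
Cmax,ss = C₀/(1 − f) ≈ 3.548/0.2624 ≈ 13.521 mcg/mL.
One interval later, Cmin,ss = Cmax,ss·e^(−kτ) ≈ 13.521 × 0.7376 ≈ 9.973 mcg/mL.
Trough 10.0 mcg/mL vs MEC 13 mcg/mL: subtherapeutic.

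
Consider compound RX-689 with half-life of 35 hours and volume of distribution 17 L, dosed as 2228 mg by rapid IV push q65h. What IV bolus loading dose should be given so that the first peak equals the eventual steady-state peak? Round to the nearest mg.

3077 mg

f = (1/2)^(65/35) ≈ 0.276022; accumulation ratio R = 1/(1−f) ≈ 1.38126.
Loading dose to hit Cmax,ss on first dose: D_load = D_maint·R ≈ 2228 × 1.38126 ≈ 3077.45 mg.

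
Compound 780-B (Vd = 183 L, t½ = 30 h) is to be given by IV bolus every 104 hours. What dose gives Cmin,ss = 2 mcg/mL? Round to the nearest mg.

τ/t½ = 104/30 ≈ 3.4667, so f = (1/2)^(104/30) ≈ 0.090454.
Cmin,ss = (D/Vd)·f/(1−f), so D = Cmin,ss·Vd·(1−f)/f.
D = 2 × 183 × (1−f)/f ≈ 2 × 183 × 10.05534 ≈ 3680.25 mg.

3680 mg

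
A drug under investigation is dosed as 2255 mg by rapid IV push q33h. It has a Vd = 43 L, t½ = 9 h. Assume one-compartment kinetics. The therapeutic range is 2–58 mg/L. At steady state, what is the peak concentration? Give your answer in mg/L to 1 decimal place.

τ/t½ = 33/9 ≈ 3.6667, so fraction remaining f = (1/2)^(33/9) ≈ 0.0787.
Accumulation ratio R = 1/(1 − f) ≈ 1/0.9213 ≈ 1.0854.
Single-dose peak C₀ = D/Vd = 2255/43 ≈ 52.442 mg/L.
Steady-state peak Cmax,ss = C₀·R ≈ 52.442 × 1.0854 ≈ 56.921 mg/L.
Peak 56.9 mg/L vs MTC 58 mg/L: below toxic threshold.

56.9 mg/L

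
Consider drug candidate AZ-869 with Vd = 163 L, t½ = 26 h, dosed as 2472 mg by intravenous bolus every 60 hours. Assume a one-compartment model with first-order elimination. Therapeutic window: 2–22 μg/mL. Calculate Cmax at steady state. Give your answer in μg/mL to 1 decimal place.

19.0 μg/mL

Over one 60-h interval, 60/26 ≈ 2.3077 half-lives elapse, leaving f ≈ 0.2020 of each dose.
At steady state, accumulation factor R = 1/(1 − e^(−kτ)) ≈ 1.2531.
Single-dose peak C₀ = D/Vd = 2472/163 ≈ 15.166 μg/mL.
Steady-state peak Cmax,ss = C₀·R ≈ 15.166 × 1.2531 ≈ 19.005 μg/mL.
Peak 19.0 μg/mL vs MTC 22 μg/mL: below toxic threshold.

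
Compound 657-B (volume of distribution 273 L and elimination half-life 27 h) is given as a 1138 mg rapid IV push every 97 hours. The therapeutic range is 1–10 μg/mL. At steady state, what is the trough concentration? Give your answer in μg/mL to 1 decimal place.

0.4 μg/mL

k = ln2/t½ = ln2/27 ≈ 0.025672 h⁻¹; fraction remaining f = e^(−kτ) = e^(−0.025672×97) ≈ 0.0829.
Accumulation ratio R = 1/(1 − f) ≈ 1/0.9171 ≈ 1.0904.
Single-dose peak C₀ = D/Vd = 1138/273 ≈ 4.168 μg/mL.
Cmax,ss = C₀/(1 − f) ≈ 4.168/0.9171 ≈ 4.545 μg/mL.
One interval later, Cmin,ss = Cmax,ss·e^(−kτ) ≈ 4.545 × 0.0829 ≈ 0.377 μg/mL.
Trough 0.4 μg/mL vs MEC 1 μg/mL: subtherapeutic.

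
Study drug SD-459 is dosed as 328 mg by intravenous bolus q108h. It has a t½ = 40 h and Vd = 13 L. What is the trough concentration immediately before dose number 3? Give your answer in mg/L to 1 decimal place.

f = (1/2)^(τ/t½) = (1/2)^(108/40) ≈ 0.1539.
C₀ = D/Vd = 328/13 ≈ 25.231 mg/L.
Before the 3rd dose, 2 doses have been given. Superposition: Cmin = C₀·(f + f²).
≈ 25.231 × (0.1539 + 0.0237) ≈ 25.231 × 0.1776 ≈ 4.481 mg/L.

4.5 mg/L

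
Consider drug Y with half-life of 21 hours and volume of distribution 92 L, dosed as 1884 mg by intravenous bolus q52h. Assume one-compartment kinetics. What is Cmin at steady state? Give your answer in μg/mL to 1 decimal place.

τ/t½ = 52/21 ≈ 2.4762, so fraction remaining f = (1/2)^(52/21) ≈ 0.1797.
Accumulation ratio R = 1/(1 − f) ≈ 1/0.8203 ≈ 1.2191.
Single-dose peak C₀ = D/Vd = 1884/92 ≈ 20.478 μg/mL.
Cmax,ss = C₀/(1 − f) ≈ 20.478/0.8203 ≈ 24.964 μg/mL.
One interval later, Cmin,ss = Cmax,ss·e^(−kτ) ≈ 24.964 × 0.1797 ≈ 4.486 μg/mL.

4.5 μg/mL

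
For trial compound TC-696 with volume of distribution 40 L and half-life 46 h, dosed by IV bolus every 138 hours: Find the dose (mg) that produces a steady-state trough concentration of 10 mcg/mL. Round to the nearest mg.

2800 mg

τ/t½ = 138/46 ≈ 3, so f = (1/2)^(138/46) ≈ 0.125000.
Cmin,ss = (D/Vd)·f/(1−f), so D = Cmin,ss·Vd·(1−f)/f.
D = 10 × 40 × (1−f)/f ≈ 10 × 40 × 7.00000 ≈ 2800.00 mg.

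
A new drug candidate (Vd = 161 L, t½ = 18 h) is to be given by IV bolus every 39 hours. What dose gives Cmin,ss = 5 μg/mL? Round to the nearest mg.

τ/t½ = 39/18 ≈ 2.1667, so f = (1/2)^(39/18) ≈ 0.222725.
Cmin,ss = (D/Vd)·f/(1−f), so D = Cmin,ss·Vd·(1−f)/f.
D = 5 × 161 × (1−f)/f ≈ 5 × 161 × 3.48984 ≈ 2809.32 mg.

2809 mg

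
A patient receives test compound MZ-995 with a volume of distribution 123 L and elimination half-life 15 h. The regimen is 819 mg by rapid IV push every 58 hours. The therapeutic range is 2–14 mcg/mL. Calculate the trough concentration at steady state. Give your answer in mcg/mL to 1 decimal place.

0.5 mcg/mL

k = ln2/t½ = ln2/15 ≈ 0.046210 h⁻¹; fraction remaining f = e^(−kτ) = e^(−0.046210×58) ≈ 0.0686.
At steady state, accumulation factor R = 1/(1 − e^(−kτ)) ≈ 1.0737.
Single-dose peak C₀ = D/Vd = 819/123 ≈ 6.659 mcg/mL.
Cmax,ss = C₀/(1 − f) ≈ 6.659/0.9314 ≈ 7.149 mcg/mL.
Steady-state trough Cmin,ss = Cmax,ss·f ≈ 7.149 × 0.0686 ≈ 0.490 mcg/mL.
Trough 0.5 mcg/mL vs MEC 2 mcg/mL: subtherapeutic.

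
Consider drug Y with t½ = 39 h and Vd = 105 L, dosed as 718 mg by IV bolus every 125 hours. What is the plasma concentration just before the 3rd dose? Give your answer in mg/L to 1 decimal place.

f = (1/2)^(τ/t½) = (1/2)^(125/39) ≈ 0.1084.
C₀ = D/Vd = 718/105 ≈ 6.838 mg/L.
Before the 3rd dose, 2 doses have been given. Superposition: Cmin = C₀·(f + f²).
≈ 6.838 × (0.1084 + 0.0118) ≈ 6.838 × 0.1202 ≈ 0.822 mg/L.

0.8 mg/L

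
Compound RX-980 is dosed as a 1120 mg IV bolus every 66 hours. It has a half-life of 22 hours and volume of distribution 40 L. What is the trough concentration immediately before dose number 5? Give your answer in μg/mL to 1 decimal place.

4.0 μg/mL

f = (1/2)^(τ/t½) = (1/2)^(66/22) ≈ 0.1250.
C₀ = D/Vd = 1120/40 ≈ 28.000 μg/mL.
Before the 5th dose, 4 doses have been given. Superposition: Cmin = C₀·(f + f² + … + f^4).
≈ 28.000 × (0.1250 + 0.0156 + 0.0020 + 0.0002) ≈ 28.000 × 0.1428 ≈ 3.998 μg/mL.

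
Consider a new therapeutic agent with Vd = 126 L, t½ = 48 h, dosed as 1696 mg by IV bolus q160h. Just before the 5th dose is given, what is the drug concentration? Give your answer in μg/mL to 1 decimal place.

f = (1/2)^(τ/t½) = (1/2)^(160/48) ≈ 0.0992.
C₀ = D/Vd = 1696/126 ≈ 13.460 μg/mL.
Before the 5th dose, 4 doses have been given. Superposition: Cmin = C₀·(f + f² + … + f^4).
≈ 13.460 × (0.0992 + 0.0098 + 0.0010 + 0.0001) ≈ 13.460 × 0.1101 ≈ 1.482 μg/mL.

1.5 μg/mL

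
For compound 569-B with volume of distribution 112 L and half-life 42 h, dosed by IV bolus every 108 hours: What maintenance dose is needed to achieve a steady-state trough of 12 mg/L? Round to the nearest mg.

τ/t½ = 108/42 ≈ 2.5714, so f = (1/2)^(108/42) ≈ 0.168238.
Cmin,ss = (D/Vd)·f/(1−f), so D = Cmin,ss·Vd·(1−f)/f.
D = 12 × 112 × (1−f)/f ≈ 12 × 112 × 4.94396 ≈ 6644.68 mg.

6645 mg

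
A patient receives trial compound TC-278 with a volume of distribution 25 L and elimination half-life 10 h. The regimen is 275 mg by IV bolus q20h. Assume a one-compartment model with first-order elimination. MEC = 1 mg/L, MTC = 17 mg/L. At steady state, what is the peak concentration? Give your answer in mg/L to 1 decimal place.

14.7 mg/L

τ = 20 h = 2 half-lives, so f = (1/2)^2 = 0.25.
Accumulation ratio R = 1/(1 − f) = 1/0.75 = 4/3.
Single-dose peak C₀ = D/Vd = 275/25 = 11 mg/L.
Steady-state peak Cmax,ss = C₀·R = 11 × 4/3 ≈ 14.667 mg/L.
Peak 14.7 mg/L vs MTC 17 mg/L: below toxic threshold.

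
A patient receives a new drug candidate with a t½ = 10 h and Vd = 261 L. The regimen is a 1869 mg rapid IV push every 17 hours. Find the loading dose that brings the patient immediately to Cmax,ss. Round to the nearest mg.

f = (1/2)^(17/10) ≈ 0.307786; accumulation ratio R = 1/(1−f) ≈ 1.44464.
Loading dose to hit Cmax,ss on first dose: D_load = D_maint·R ≈ 1869 × 1.44464 ≈ 2700.03 mg.

2700 mg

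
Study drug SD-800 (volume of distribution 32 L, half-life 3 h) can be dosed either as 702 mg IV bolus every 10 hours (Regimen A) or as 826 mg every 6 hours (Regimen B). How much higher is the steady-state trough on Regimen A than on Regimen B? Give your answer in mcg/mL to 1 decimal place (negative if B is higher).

Regimen A: f = (1/2)^(10/3) ≈ 0.0992; Cmin,ss = (702/32)·f/(1−f) ≈ 2.416 mcg/mL.
Regimen B: f = (1/2)^(6/3) ≈ 0.2500; Cmin,ss = (826/32)·f/(1−f) ≈ 8.604 mcg/mL.
Difference ≈ 2.416 − 8.604 ≈ -6.188 mcg/mL.

-6.2 mcg/mL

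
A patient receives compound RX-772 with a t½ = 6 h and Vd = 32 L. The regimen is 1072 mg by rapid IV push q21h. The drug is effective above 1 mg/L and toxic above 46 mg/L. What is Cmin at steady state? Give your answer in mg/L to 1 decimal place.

3.2 mg/L

Over one 21-h interval, 21/6 ≈ 3.5 half-lives elapse, leaving f ≈ 0.0884 of each dose.
Each bolus raises the concentration by D/Vd = 1072/32 ≈ 33.500 mg/L.
Steady-state trough Cmin,ss = C₀·f/(1−f) ≈ 33.500 × 0.0884/0.9116 ≈ 3.249 mg/L.
Trough 3.2 mg/L vs MEC 1 mg/L: adequate.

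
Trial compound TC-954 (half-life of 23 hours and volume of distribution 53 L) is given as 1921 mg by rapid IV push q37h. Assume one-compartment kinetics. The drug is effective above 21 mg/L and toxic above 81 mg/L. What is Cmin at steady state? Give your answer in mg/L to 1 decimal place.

τ/t½ = 37/23 ≈ 1.6087, so fraction remaining f = (1/2)^(37/23) ≈ 0.3279.
Each bolus raises the concentration by D/Vd = 1921/53 ≈ 36.245 mg/L.
Steady-state trough Cmin,ss = C₀·f/(1−f) ≈ 36.245 × 0.3279/0.6721 ≈ 17.683 mg/L.
Trough 17.7 mg/L vs MEC 21 mg/L: subtherapeutic.

17.7 mg/L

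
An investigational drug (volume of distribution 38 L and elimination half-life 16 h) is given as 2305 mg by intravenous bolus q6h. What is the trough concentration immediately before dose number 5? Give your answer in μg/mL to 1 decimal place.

132.1 μg/mL

f = (1/2)^(τ/t½) = (1/2)^(6/16) ≈ 0.7711.
C₀ = D/Vd = 2305/38 ≈ 60.658 μg/mL.
Before the 5th dose, 4 doses have been given. Superposition: Cmin = C₀·(f + f² + … + f^4).
≈ 60.658 × (0.7711 + 0.5946 + 0.4585 + 0.3535) ≈ 60.658 × 2.1777 ≈ 132.095 μg/mL.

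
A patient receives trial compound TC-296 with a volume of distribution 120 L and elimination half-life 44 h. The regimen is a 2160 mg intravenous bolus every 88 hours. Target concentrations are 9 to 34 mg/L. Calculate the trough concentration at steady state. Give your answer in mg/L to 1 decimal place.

The dosing interval is 2 half-lives, so f = 2^(−2) = 0.25.
Accumulation ratio R = 1/(1 − f) = 1/0.75 = 4/3.
Single-dose peak C₀ = D/Vd = 2160/120 = 18 mg/L.
Steady-state peak Cmax,ss = C₀·R = 18 × 4/3 ≈ 24.000 mg/L.
Steady-state trough Cmin,ss = Cmax,ss·f ≈ 24.000 × 0.25 ≈ 6.000 mg/L.
Trough 6.0 mg/L vs MEC 9 mg/L: subtherapeutic.

6.0 mg/L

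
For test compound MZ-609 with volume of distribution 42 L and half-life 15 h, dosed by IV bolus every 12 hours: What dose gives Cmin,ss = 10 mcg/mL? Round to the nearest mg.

τ/t½ = 12/15 ≈ 0.8, so f = (1/2)^(12/15) ≈ 0.574349.
Cmin,ss = (D/Vd)·f/(1−f), so D = Cmin,ss·Vd·(1−f)/f.
D = 10 × 42 × (1−f)/f ≈ 10 × 42 × 0.74110 ≈ 311.26 mg.

311 mg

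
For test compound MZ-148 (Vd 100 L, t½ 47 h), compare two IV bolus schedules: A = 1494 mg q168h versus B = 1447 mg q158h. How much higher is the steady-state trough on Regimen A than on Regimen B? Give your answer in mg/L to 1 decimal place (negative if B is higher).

Regimen A: f = (1/2)^(168/47) ≈ 0.0839; Cmin,ss = (1494/100)·f/(1−f) ≈ 1.368 mg/L.
Regimen B: f = (1/2)^(158/47) ≈ 0.0973; Cmin,ss = (1447/100)·f/(1−f) ≈ 1.560 mg/L.
Difference ≈ 1.368 − 1.560 ≈ -0.192 mg/L.

-0.2 mg/L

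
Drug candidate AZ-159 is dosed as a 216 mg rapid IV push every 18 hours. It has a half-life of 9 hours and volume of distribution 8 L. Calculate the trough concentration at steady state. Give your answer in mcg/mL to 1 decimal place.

9.0 mcg/mL

The dosing interval is 2 half-lives, so f = 2^(−2) = 0.25.
Accumulation ratio R = 1/(1 − f) = 1/0.75 = 4/3.
Single-dose peak C₀ = D/Vd = 216/8 = 27 mcg/mL.
Steady-state peak Cmax,ss = C₀·R = 27 × 4/3 ≈ 36.000 mcg/mL.
Steady-state trough Cmin,ss = Cmax,ss·f ≈ 36.000 × 0.25 ≈ 9.000 mcg/mL.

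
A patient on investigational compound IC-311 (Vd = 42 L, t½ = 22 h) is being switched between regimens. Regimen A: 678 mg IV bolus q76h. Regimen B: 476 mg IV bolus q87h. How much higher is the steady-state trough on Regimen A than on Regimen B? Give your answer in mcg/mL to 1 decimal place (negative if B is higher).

0.8 mcg/mL

Regimen A: f = (1/2)^(76/22) ≈ 0.0912; Cmin,ss = (678/42)·f/(1−f) ≈ 1.620 mcg/mL.
Regimen B: f = (1/2)^(87/22) ≈ 0.0645; Cmin,ss = (476/42)·f/(1−f) ≈ 0.781 mcg/mL.
Difference ≈ 1.620 − 0.781 ≈ 0.839 mcg/mL.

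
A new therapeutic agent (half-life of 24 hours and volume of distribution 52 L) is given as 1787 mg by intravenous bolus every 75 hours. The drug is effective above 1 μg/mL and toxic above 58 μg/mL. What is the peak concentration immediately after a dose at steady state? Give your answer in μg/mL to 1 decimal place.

38.8 μg/mL

k = ln2/t½ = ln2/24 ≈ 0.028881 h⁻¹; fraction remaining f = e^(−kτ) = e^(−0.028881×75) ≈ 0.1146.
At steady state, accumulation factor R = 1/(1 − e^(−kτ)) ≈ 1.1294.
Single-dose peak C₀ = D/Vd = 1787/52 ≈ 34.365 μg/mL.
Cmax,ss = C₀/(1 − f) ≈ 34.365/0.8854 ≈ 38.813 μg/mL.
Peak 38.8 μg/mL vs MTC 58 μg/mL: below toxic threshold.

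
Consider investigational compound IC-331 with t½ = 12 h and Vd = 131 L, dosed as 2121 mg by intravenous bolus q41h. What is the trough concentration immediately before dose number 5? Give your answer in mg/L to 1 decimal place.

1.7 mg/L

f = (1/2)^(τ/t½) = (1/2)^(41/12) ≈ 0.0936.
C₀ = D/Vd = 2121/131 ≈ 16.191 mg/L.
Before the 5th dose, 4 doses have been given. Superposition: Cmin = C₀·(f + f² + … + f^4).
≈ 16.191 × (0.0936 + 0.0088 + 0.0008 + 0.0001) ≈ 16.191 × 0.1033 ≈ 1.673 mg/L.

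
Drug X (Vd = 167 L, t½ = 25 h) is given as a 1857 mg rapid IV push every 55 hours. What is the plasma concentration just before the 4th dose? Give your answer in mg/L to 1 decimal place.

3.1 mg/L

f = (1/2)^(τ/t½) = (1/2)^(55/25) ≈ 0.2176.
C₀ = D/Vd = 1857/167 ≈ 11.120 mg/L.
Before the 4th dose, 3 doses have been given. Superposition: Cmin = C₀·(f + f² + … + f^3).
≈ 11.120 × (0.2176 + 0.0473 + 0.0103) ≈ 11.120 × 0.2752 ≈ 3.060 mg/L.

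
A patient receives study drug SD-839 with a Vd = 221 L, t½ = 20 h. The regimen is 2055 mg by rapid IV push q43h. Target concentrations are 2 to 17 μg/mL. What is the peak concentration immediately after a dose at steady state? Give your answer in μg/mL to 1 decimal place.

12.0 μg/mL

τ/t½ = 43/20 ≈ 2.15, so fraction remaining f = (1/2)^(43/20) ≈ 0.2253.
Accumulation ratio R = 1/(1 − f) ≈ 1/0.7747 ≈ 1.2908.
Single-dose peak C₀ = D/Vd = 2055/221 ≈ 9.299 μg/mL.
Steady-state peak Cmax,ss = C₀·R ≈ 9.299 × 1.2908 ≈ 12.003 μg/mL.
Peak 12.0 μg/mL vs MTC 17 μg/mL: below toxic threshold.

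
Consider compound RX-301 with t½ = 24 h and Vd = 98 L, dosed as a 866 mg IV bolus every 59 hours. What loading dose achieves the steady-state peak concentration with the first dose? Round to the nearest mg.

1059 mg

f = (1/2)^(59/24) ≈ 0.181957; accumulation ratio R = 1/(1−f) ≈ 1.22243.
Loading dose to hit Cmax,ss on first dose: D_load = D_maint·R ≈ 866 × 1.22243 ≈ 1058.62 mg.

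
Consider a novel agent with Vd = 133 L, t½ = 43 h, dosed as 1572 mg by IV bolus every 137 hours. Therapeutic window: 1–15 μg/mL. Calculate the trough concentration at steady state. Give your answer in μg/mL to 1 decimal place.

k = ln2/t½ = ln2/43 ≈ 0.016120 h⁻¹; fraction remaining f = e^(−kτ) = e^(−0.016120×137) ≈ 0.1099.
Each bolus raises the concentration by D/Vd = 1572/133 ≈ 11.820 μg/mL.
Steady-state trough Cmin,ss = C₀·f/(1−f) ≈ 11.820 × 0.1099/0.8901 ≈ 1.459 μg/mL.
Trough 1.5 μg/mL vs MEC 1 μg/mL: adequate.

1.5 μg/mL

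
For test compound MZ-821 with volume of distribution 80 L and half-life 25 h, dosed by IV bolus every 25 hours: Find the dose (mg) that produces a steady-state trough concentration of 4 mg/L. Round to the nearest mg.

320 mg

τ/t½ = 25/25 ≈ 1, so f = (1/2)^(25/25) ≈ 0.500000.
Cmin,ss = (D/Vd)·f/(1−f), so D = Cmin,ss·Vd·(1−f)/f.
D = 4 × 80 × (1−f)/f ≈ 4 × 80 × 1.00000 ≈ 320.00 mg.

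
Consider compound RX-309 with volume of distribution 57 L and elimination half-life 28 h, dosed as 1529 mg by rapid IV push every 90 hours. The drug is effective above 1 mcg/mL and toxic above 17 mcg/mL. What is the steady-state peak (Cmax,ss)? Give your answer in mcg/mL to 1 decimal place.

k = ln2/t½ = ln2/28 ≈ 0.024755 h⁻¹; fraction remaining f = e^(−kτ) = e^(−0.024755×90) ≈ 0.1077.
At steady state, accumulation factor R = 1/(1 − e^(−kτ)) ≈ 1.1207.
Each bolus raises the concentration by D/Vd = 1529/57 ≈ 26.825 mcg/mL.
Cmax,ss = C₀/(1 − f) ≈ 26.825/0.8923 ≈ 30.063 mcg/mL.
Peak 30.1 mcg/mL vs MTC 17 mcg/mL: exceeds toxic threshold.

30.1 mcg/mL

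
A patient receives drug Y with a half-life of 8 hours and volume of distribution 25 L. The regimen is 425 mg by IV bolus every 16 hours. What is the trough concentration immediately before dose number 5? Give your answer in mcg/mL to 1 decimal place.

5.6 mcg/mL

f = (1/2)^(τ/t½) = (1/2)^(16/8) ≈ 0.2500.
C₀ = D/Vd = 425/25 ≈ 17.000 mcg/mL.
Before the 5th dose, 4 doses have been given. Superposition: Cmin = C₀·(f + f² + … + f^4).
≈ 17.000 × (0.2500 + 0.0625 + 0.0156 + 0.0039) ≈ 17.000 × 0.3320 ≈ 5.644 mcg/mL.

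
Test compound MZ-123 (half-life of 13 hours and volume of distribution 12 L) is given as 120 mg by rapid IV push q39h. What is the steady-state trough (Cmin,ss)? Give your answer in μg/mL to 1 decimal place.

τ = 39 h = 3 half-lives, so f = (1/2)^3 = 0.125.
At steady state, R = 1/(1 − 0.125) = 8/7.
Single-dose peak C₀ = D/Vd = 120/12 = 10 μg/mL.
Steady-state peak Cmax,ss = C₀·R = 10 × 8/7 ≈ 11.429 μg/mL.
Steady-state trough Cmin,ss = Cmax,ss·f ≈ 11.429 × 0.125 ≈ 1.429 μg/mL.

1.4 μg/mL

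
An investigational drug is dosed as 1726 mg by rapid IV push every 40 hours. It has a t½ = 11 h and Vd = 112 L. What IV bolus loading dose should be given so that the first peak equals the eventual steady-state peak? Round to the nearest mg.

f = (1/2)^(40/11) ≈ 0.080417; accumulation ratio R = 1/(1−f) ≈ 1.08745.
Loading dose to hit Cmax,ss on first dose: D_load = D_maint·R ≈ 1726 × 1.08745 ≈ 1876.94 mg.

1877 mg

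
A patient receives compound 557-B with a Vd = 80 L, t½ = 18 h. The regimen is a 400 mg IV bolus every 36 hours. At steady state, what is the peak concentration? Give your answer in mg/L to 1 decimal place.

6.7 mg/L

The dosing interval is 2 half-lives, so f = 2^(−2) = 0.25.
At steady state, R = 1/(1 − 0.25) = 4/3.
Single-dose peak C₀ = D/Vd = 400/80 = 5 mg/L.
Steady-state peak Cmax,ss = C₀·R = 5 × 4/3 ≈ 6.667 mg/L.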